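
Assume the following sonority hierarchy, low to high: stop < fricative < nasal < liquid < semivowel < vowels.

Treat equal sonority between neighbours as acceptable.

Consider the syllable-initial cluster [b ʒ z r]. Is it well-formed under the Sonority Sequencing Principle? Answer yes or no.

/b/ — stop, sonority 1.
/ʒ/ — fricative, sonority 2.
/z/ — fricative, sonority 2.
/r/ — liquid, sonority 4.
The profile 1-2-2-4 is non-decreasing (plateaus allowed), so the syllable-initial cluster satisfies the SSP.

yes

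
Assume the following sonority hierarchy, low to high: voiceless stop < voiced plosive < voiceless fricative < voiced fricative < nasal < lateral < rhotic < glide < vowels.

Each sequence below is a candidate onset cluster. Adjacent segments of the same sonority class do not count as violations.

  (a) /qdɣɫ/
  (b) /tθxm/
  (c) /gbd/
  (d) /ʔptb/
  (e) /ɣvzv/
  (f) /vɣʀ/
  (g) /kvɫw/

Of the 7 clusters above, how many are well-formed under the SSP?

7

(a) /qdɣɫ/: profile 1-2-4-6 — obeys.
(b) /tθxm/: profile 1-3-3-5 — obeys.
(c) /gbd/: profile 2-2-2 — obeys.
(d) /ʔptb/: profile 1-1-1-2 — obeys.
(e) /ɣvzv/: profile 4-4-4-4 — obeys.
(f) /vɣʀ/: profile 4-4-7 — obeys.
(g) /kvɫw/: profile 1-4-6-8 — obeys.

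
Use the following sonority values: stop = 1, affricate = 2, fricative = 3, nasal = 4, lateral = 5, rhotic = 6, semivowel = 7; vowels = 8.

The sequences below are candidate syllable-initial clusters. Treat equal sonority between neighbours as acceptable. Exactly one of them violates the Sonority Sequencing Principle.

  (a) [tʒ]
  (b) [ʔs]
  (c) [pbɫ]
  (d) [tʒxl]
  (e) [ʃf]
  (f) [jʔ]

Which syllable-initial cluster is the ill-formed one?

(a) [tʒ]: profile 1-3 — obeys.
(b) [ʔs]: profile 1-3 — obeys.
(c) [pbɫ]: profile 1-1-5 — obeys.
(d) [tʒxl]: profile 1-3-3-5 — obeys.
(e) [ʃf]: profile 3-3 — obeys.
(f) [jʔ]: profile 7-1 — violates.

f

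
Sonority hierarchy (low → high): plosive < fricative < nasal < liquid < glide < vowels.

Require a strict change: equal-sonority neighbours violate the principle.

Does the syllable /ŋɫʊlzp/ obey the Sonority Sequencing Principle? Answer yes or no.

Onset: /ŋ/ is a nasal (sonority 3), /ɫ/ is a liquid (sonority 4); then the nucleus /ʊ/ (sonority 6).
Onset profile 3-4-6 — rises to the nucleus.
Coda: /l/ is a liquid (sonority 4), /z/ is a fricative (sonority 2), /p/ is a plosive (sonority 1).
Coda profile 6-4-2-1 — falls from the nucleus.

yes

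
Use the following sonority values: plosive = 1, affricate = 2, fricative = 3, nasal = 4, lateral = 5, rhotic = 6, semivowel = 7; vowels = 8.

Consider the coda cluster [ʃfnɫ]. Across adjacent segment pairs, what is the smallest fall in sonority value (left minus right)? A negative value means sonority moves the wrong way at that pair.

/ʃ/: fricative = 3.
/f/: fricative = 3.
/n/: nasal = 4.
/ɫ/: lateral = 5.
/ʃ/→/f/: change +0.
/f/→/n/: change -1.
/n/→/ɫ/: change -1.
Minimum = -1.

-1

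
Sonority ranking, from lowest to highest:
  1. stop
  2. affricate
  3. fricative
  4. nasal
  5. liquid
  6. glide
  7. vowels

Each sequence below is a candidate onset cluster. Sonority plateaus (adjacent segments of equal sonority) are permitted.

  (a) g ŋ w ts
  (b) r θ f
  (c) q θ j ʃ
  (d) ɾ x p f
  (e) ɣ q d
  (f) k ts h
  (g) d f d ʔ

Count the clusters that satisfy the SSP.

(a) sonority 1-4-6-2: ill-formed.
(b) sonority 5-3-3: ill-formed.
(c) sonority 1-3-6-3: ill-formed.
(d) sonority 5-3-1-3: ill-formed.
(e) sonority 3-1-1: ill-formed.
(f) sonority 1-2-3: well-formed.
(g) sonority 1-3-1-1: ill-formed.

1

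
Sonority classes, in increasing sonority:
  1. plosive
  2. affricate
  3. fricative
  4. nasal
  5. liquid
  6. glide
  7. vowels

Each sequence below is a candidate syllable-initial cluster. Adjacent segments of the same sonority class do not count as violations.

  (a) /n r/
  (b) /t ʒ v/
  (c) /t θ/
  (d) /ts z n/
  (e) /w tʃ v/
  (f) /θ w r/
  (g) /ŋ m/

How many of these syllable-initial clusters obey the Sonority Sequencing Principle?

5

(a) sonority 4-5: well-formed.
(b) sonority 1-3-3: well-formed.
(c) sonority 1-3: well-formed.
(d) sonority 2-3-4: well-formed.
(e) sonority 6-2-3: ill-formed.
(f) sonority 3-6-5: ill-formed.
(g) sonority 4-4: well-formed.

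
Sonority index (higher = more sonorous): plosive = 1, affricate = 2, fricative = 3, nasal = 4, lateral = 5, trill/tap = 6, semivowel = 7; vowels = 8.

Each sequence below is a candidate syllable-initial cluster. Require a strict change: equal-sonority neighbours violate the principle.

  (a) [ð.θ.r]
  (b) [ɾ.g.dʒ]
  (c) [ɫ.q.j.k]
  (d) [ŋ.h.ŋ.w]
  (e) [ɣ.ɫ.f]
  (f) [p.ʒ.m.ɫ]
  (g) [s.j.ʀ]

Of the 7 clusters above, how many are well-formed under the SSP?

1

(a) [ð.θ.r]: profile 3-3-6 — violates.
(b) [ɾ.g.dʒ]: profile 6-1-2 — violates.
(c) [ɫ.q.j.k]: profile 5-1-7-1 — violates.
(d) [ŋ.h.ŋ.w]: profile 4-3-4-7 — violates.
(e) [ɣ.ɫ.f]: profile 3-5-3 — violates.
(f) [p.ʒ.m.ɫ]: profile 1-3-4-5 — obeys.
(g) [s.j.ʀ]: profile 3-7-6 — violates.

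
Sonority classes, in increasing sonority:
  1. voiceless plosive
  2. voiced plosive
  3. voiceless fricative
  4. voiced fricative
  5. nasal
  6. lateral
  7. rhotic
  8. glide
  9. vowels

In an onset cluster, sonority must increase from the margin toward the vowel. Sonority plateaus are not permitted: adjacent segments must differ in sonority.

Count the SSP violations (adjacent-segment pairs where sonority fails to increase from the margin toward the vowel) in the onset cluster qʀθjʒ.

/q/: voiceless plosive = 1.
/ʀ/: rhotic = 7.
/θ/: voiceless fricative = 3.
/j/: glide = 8.
/ʒ/: voiced fricative = 4.
/q/→/ʀ/: 1→7 (rises) — ok.
/ʀ/→/θ/: 7→3 (does not rise) — violation.
/θ/→/j/: 3→8 (rises) — ok.
/j/→/ʒ/: 8→4 (does not rise) — violation.

2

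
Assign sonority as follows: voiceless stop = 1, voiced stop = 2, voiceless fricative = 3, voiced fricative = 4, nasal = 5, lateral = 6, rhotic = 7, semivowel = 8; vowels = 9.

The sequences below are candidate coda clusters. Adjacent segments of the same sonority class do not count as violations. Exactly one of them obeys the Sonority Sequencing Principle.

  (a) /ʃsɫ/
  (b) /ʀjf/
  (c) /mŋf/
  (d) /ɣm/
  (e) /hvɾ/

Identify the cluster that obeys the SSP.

(a) sonority 3-3-6: ill-formed.
(b) sonority 7-8-3: ill-formed.
(c) sonority 5-5-3: well-formed.
(d) sonority 4-5: ill-formed.
(e) sonority 3-4-7: ill-formed.

c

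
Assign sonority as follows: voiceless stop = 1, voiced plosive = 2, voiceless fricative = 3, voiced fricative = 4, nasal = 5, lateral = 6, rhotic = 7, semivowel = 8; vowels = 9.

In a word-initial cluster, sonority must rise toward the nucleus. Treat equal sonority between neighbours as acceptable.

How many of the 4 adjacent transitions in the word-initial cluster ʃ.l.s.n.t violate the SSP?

/ʃ/ is a voiceless fricative (sonority 3).
/l/ is a lateral (sonority 6).
/s/ is a voiceless fricative (sonority 3).
/n/ is a nasal (sonority 5).
/t/ is a voiceless stop (sonority 1).
/ʃ/→/l/: 3→6 (rises) — ok.
/l/→/s/: 6→3 (does not rise) — violation.
/s/→/n/: 3→5 (rises) — ok.
/n/→/t/: 5→1 (does not rise) — violation.

2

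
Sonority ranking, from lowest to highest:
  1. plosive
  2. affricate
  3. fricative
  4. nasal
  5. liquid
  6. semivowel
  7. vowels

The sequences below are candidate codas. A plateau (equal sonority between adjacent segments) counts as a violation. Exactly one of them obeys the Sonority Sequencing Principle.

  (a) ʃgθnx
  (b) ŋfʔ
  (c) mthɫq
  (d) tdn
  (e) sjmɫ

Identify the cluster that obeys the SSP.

b

(a) ʃgθnx: profile 3-1-3-4-3 — violates.
(b) ŋfʔ: profile 4-3-1 — obeys.
(c) mthɫq: profile 4-1-3-5-1 — violates.
(d) tdn: profile 1-1-4 — violates.
(e) sjmɫ: profile 3-6-4-5 — violates.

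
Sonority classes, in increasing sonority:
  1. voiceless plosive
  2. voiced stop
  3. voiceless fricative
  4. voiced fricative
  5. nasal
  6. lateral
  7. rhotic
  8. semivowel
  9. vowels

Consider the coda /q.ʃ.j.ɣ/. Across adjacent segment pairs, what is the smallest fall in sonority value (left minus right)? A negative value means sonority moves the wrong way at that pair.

/q/: voiceless plosive = 1.
/ʃ/: voiceless fricative = 3.
/j/: semivowel = 8.
/ɣ/: voiced fricative = 4.
/q/→/ʃ/: change -2.
/ʃ/→/j/: change -5.
/j/→/ɣ/: change +4.
Minimum = -5.

-5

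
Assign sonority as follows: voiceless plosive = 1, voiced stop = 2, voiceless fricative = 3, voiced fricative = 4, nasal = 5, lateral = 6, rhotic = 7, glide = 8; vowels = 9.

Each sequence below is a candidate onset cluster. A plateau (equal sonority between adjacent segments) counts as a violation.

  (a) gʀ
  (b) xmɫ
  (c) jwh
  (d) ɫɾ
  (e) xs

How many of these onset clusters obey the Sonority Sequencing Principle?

3

(a) gʀ: profile 2-7 — obeys.
(b) xmɫ: profile 3-5-6 — obeys.
(c) jwh: profile 8-8-3 — violates.
(d) ɫɾ: profile 6-7 — obeys.
(e) xs: profile 3-3 — violates.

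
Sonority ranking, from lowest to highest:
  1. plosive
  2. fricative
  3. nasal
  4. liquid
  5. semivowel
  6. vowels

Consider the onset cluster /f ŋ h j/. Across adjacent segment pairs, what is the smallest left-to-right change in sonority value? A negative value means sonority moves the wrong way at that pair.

/f/ is a fricative (sonority 2).
/ŋ/ is a nasal (sonority 3).
/h/ is a fricative (sonority 2).
/j/ is a semivowel (sonority 5).
/f/→/ŋ/: change +1.
/ŋ/→/h/: change -1.
/h/→/j/: change +3.
Minimum = -1.

-1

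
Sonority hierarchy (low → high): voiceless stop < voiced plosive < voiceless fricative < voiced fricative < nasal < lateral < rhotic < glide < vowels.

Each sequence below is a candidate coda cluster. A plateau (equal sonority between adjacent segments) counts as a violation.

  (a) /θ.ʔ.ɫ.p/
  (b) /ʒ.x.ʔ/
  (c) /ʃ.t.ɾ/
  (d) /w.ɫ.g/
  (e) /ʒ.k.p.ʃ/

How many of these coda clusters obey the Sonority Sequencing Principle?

(a) 3-1-6-1 → violates
(b) 4-3-1 → obeys
(c) 3-1-7 → violates
(d) 8-6-2 → obeys
(e) 4-1-1-3 → violates

2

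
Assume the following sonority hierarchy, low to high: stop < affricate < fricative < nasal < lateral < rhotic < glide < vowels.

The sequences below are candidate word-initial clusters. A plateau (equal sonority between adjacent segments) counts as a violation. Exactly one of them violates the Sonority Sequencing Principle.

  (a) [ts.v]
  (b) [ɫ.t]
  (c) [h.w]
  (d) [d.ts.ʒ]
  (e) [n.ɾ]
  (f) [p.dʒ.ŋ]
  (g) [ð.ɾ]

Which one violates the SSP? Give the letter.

b

(a) 2-3 → obeys
(b) 5-1 → violates
(c) 3-7 → obeys
(d) 1-2-3 → obeys
(e) 4-6 → obeys
(f) 1-2-4 → obeys
(g) 3-6 → obeys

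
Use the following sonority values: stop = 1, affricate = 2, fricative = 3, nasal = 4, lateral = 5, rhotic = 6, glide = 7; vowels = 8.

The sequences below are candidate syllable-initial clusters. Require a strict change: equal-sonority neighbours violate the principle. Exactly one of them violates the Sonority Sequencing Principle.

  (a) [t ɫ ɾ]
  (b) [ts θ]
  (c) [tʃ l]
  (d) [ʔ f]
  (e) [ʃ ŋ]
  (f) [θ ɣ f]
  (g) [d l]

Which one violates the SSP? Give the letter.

f

(a) sonority 1-5-6: well-formed.
(b) sonority 2-3: well-formed.
(c) sonority 2-5: well-formed.
(d) sonority 1-3: well-formed.
(e) sonority 3-4: well-formed.
(f) sonority 3-3-3: ill-formed.
(g) sonority 1-5: well-formed.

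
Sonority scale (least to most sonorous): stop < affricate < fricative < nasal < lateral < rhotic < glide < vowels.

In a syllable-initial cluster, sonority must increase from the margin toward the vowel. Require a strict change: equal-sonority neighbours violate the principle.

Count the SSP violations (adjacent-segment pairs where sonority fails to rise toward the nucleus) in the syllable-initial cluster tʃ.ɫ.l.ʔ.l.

2

/tʃ/ — affricate, sonority 2.
/ɫ/ — lateral, sonority 5.
/l/ — lateral, sonority 5.
/ʔ/ — stop, sonority 1.
/l/ — lateral, sonority 5.
/tʃ/→/ɫ/: 2→5 (rises) — ok.
/ɫ/→/l/: 5→5 (plateau) — violation.
/l/→/ʔ/: 5→1 (does not rise) — violation.
/ʔ/→/l/: 1→5 (rises) — ok.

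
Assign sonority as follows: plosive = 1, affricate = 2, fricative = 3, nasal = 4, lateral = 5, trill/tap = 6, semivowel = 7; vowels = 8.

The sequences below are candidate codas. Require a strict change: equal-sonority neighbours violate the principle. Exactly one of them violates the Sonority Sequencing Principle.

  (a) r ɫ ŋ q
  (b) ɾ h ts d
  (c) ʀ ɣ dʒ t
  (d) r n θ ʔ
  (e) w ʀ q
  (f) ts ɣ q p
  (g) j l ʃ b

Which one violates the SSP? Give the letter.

f

(a) r ɫ ŋ q: profile 6-5-4-1 — obeys.
(b) ɾ h ts d: profile 6-3-2-1 — obeys.
(c) ʀ ɣ dʒ t: profile 6-3-2-1 — obeys.
(d) r n θ ʔ: profile 6-4-3-1 — obeys.
(e) w ʀ q: profile 7-6-1 — obeys.
(f) ts ɣ q p: profile 2-3-1-1 — violates.
(g) j l ʃ b: profile 7-5-3-1 — obeys.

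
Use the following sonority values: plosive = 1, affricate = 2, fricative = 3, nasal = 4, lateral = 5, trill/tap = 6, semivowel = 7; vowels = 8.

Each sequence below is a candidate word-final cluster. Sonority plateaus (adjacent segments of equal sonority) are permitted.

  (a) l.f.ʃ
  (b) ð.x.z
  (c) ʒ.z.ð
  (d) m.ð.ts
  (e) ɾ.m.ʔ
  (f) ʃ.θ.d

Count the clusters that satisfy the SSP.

(a) l.f.ʃ: profile 5-3-3 — obeys.
(b) ð.x.z: profile 3-3-3 — obeys.
(c) ʒ.z.ð: profile 3-3-3 — obeys.
(d) m.ð.ts: profile 4-3-2 — obeys.
(e) ɾ.m.ʔ: profile 6-4-1 — obeys.
(f) ʃ.θ.d: profile 3-3-1 — obeys.

6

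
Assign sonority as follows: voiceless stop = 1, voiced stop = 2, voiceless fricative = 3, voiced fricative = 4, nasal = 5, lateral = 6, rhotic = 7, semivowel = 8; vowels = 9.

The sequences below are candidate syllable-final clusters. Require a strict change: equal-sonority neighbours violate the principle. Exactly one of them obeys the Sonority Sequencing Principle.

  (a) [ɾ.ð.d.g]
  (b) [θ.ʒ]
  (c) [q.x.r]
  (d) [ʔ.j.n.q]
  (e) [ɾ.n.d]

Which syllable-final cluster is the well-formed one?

e

(a) 7-4-2-2 → violates
(b) 3-4 → violates
(c) 1-3-7 → violates
(d) 1-8-5-1 → violates
(e) 7-5-2 → obeys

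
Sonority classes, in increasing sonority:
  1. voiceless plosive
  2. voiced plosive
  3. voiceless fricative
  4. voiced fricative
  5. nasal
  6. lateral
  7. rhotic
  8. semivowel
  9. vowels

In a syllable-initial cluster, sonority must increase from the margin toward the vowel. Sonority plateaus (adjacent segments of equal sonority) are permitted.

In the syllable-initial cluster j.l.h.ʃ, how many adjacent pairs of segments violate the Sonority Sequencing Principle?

/j/ is a semivowel (sonority 8).
/l/ is a lateral (sonority 6).
/h/ is a voiceless fricative (sonority 3).
/ʃ/ is a voiceless fricative (sonority 3).
/j/→/l/: 8→6 (does not rise) — violation.
/l/→/h/: 6→3 (does not rise) — violation.
/h/→/ʃ/: 3→3 (plateau, allowed) — ok.

2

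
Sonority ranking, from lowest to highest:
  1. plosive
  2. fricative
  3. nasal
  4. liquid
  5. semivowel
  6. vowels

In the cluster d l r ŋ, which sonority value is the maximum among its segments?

/d/: plosive = 1.
/l/: liquid = 4.
/r/: liquid = 4.
/ŋ/: nasal = 3.
The maximum is 4.

4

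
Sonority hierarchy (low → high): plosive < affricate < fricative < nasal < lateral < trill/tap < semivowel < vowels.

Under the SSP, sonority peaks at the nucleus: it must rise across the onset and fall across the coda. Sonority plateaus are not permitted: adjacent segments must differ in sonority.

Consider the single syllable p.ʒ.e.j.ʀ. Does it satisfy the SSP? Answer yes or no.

Onset: /p/ is a plosive (sonority 1), /ʒ/ is a fricative (sonority 3); then the nucleus /e/ (sonority 8).
Onset profile 1-3-8 — rises to the nucleus.
Coda: /j/ is a semivowel (sonority 7), /ʀ/ is a trill/tap (sonority 6).
Coda profile 8-7-6 — falls from the nucleus.

yes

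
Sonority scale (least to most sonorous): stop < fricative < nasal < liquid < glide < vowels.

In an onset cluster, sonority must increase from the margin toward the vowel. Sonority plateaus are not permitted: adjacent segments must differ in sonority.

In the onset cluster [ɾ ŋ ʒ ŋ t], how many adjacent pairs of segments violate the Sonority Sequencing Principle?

3

/ɾ/: liquid = 4.
/ŋ/: nasal = 3.
/ʒ/: fricative = 2.
/ŋ/: nasal = 3.
/t/: stop = 1.
/ɾ/→/ŋ/: 4→3 (does not rise) — violation.
/ŋ/→/ʒ/: 3→2 (does not rise) — violation.
/ʒ/→/ŋ/: 2→3 (rises) — ok.
/ŋ/→/t/: 3→1 (does not rise) — violation.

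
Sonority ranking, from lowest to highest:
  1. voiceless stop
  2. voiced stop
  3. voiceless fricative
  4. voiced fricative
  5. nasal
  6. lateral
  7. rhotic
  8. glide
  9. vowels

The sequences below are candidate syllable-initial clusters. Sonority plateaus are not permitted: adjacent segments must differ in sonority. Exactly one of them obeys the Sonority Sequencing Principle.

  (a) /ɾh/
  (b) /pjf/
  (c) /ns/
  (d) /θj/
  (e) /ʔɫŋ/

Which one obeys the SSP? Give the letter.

d

(a) /ɾh/: profile 7-3 — violates.
(b) /pjf/: profile 1-8-3 — violates.
(c) /ns/: profile 5-3 — violates.
(d) /θj/: profile 3-8 — obeys.
(e) /ʔɫŋ/: profile 1-6-5 — violates.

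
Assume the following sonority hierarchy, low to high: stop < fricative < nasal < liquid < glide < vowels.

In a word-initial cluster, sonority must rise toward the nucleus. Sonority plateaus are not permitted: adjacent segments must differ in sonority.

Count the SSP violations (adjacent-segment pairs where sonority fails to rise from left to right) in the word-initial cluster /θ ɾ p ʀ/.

/θ/: fricative = 2.
/ɾ/: liquid = 4.
/p/: stop = 1.
/ʀ/: liquid = 4.
/θ/→/ɾ/: 2→4 (rises) — ok.
/ɾ/→/p/: 4→1 (does not rise) — violation.
/p/→/ʀ/: 1→4 (rises) — ok.

1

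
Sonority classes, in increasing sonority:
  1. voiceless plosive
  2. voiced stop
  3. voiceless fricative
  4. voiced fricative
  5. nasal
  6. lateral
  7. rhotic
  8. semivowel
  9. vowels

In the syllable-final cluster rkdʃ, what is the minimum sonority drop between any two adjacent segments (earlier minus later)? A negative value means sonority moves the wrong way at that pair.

-1

/r/: rhotic = 7.
/k/: voiceless plosive = 1.
/d/: voiced stop = 2.
/ʃ/: voiceless fricative = 3.
/r/→/k/: change +6.
/k/→/d/: change -1.
/d/→/ʃ/: change -1.
Minimum = -1.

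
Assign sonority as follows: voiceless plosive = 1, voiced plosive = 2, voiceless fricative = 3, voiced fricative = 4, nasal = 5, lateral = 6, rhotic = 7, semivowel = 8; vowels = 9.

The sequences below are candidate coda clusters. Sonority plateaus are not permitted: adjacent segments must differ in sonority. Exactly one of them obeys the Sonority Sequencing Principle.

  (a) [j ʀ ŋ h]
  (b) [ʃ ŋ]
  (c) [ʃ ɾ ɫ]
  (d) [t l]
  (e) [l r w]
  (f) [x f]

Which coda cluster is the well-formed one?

(a) sonority 8-7-5-3: well-formed.
(b) sonority 3-5: ill-formed.
(c) sonority 3-7-6: ill-formed.
(d) sonority 1-6: ill-formed.
(e) sonority 6-7-8: ill-formed.
(f) sonority 3-3: ill-formed.

a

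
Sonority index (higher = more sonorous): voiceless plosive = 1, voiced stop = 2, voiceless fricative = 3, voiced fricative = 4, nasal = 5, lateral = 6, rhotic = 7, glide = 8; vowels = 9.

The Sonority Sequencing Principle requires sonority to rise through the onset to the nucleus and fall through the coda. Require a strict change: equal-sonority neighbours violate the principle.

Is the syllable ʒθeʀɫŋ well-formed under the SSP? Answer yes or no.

Onset: /ʒ/ is a voiced fricative (sonority 4), /θ/ is a voiceless fricative (sonority 3); then the nucleus /e/ (sonority 9).
Onset profile 4-3-9 — does not strictly rise throughout.
Coda: /ʀ/ is a rhotic (sonority 7), /ɫ/ is a lateral (sonority 6), /ŋ/ is a nasal (sonority 5).
Coda profile 9-7-6-5 — falls from the nucleus.

no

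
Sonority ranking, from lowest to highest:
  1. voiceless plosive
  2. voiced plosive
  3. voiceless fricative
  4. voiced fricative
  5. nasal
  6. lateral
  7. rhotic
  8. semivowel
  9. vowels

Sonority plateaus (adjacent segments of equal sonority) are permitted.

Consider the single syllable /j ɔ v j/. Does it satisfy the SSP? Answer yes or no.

no

Onset: /j/ is a semivowel (sonority 8); then the nucleus /ɔ/ (sonority 9).
Onset profile 8-9 — rises to the nucleus.
Coda: /v/ is a voiced fricative (sonority 4), /j/ is a semivowel (sonority 8).
Coda profile 9-4-8 — does not fall throughout.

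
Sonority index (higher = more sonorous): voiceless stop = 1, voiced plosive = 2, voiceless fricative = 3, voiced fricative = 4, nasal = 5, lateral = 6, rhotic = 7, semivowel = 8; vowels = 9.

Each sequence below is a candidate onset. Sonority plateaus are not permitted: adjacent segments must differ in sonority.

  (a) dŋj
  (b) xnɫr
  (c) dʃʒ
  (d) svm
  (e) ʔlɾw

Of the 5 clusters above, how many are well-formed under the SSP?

5

(a) 2-5-8 → obeys
(b) 3-5-6-7 → obeys
(c) 2-3-4 → obeys
(d) 3-4-5 → obeys
(e) 1-6-7-8 → obeys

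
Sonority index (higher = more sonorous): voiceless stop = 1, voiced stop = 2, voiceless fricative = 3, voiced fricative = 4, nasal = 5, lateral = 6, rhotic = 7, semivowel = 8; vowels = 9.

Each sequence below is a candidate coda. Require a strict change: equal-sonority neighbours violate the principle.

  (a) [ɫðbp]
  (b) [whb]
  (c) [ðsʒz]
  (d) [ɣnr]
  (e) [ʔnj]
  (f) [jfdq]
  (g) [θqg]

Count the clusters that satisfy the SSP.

(a) 6-4-2-1 → obeys
(b) 8-3-2 → obeys
(c) 4-3-4-4 → violates
(d) 4-5-7 → violates
(e) 1-5-8 → violates
(f) 8-3-2-1 → obeys
(g) 3-1-2 → violates

3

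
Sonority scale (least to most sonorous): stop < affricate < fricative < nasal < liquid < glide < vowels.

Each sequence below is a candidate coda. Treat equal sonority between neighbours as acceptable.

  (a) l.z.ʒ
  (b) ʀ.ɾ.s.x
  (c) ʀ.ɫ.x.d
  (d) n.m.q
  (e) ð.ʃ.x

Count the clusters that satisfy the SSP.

(a) sonority 5-3-3: well-formed.
(b) sonority 5-5-3-3: well-formed.
(c) sonority 5-5-3-1: well-formed.
(d) sonority 4-4-1: well-formed.
(e) sonority 3-3-3: well-formed.

5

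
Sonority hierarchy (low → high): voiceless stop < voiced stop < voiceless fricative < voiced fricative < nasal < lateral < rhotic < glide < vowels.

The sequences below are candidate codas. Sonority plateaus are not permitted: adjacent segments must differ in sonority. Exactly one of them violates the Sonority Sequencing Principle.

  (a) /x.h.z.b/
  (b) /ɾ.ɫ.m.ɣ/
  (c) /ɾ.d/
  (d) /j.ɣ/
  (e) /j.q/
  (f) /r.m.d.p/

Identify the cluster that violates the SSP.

(a) /x.h.z.b/: profile 3-3-4-2 — violates.
(b) /ɾ.ɫ.m.ɣ/: profile 7-6-5-4 — obeys.
(c) /ɾ.d/: profile 7-2 — obeys.
(d) /j.ɣ/: profile 8-4 — obeys.
(e) /j.q/: profile 8-1 — obeys.
(f) /r.m.d.p/: profile 7-5-2-1 — obeys.

a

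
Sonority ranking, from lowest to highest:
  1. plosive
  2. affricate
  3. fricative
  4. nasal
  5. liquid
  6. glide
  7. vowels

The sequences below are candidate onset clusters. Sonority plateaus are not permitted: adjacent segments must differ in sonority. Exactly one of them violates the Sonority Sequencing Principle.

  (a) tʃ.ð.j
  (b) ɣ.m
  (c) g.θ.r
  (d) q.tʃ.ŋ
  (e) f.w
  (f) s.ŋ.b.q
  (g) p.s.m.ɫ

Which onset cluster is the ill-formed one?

f

(a) sonority 2-3-6: well-formed.
(b) sonority 3-4: well-formed.
(c) sonority 1-3-5: well-formed.
(d) sonority 1-2-4: well-formed.
(e) sonority 3-6: well-formed.
(f) sonority 3-4-1-1: ill-formed.
(g) sonority 1-3-4-5: well-formed.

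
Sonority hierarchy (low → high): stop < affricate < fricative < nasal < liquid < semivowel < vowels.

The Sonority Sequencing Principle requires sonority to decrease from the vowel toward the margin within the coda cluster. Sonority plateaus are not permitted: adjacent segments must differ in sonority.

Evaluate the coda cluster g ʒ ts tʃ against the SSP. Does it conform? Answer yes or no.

/g/ — stop, sonority 1.
/ʒ/ — fricative, sonority 3.
/ts/ — affricate, sonority 2.
/tʃ/ — affricate, sonority 2.
The profile is 1-3-2-2. Between /g/ (1) and /ʒ/ (3) sonority does not fall, so the cluster violates the SSP.

no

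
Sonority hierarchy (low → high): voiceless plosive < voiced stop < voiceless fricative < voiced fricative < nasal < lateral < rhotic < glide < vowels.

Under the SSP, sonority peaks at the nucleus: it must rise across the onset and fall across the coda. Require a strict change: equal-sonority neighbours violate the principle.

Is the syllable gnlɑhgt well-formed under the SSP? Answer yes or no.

Onset: /g/ is a voiced stop (sonority 2), /n/ is a nasal (sonority 5), /l/ is a lateral (sonority 6); then the nucleus /ɑ/ (sonority 9).
Onset profile 2-5-6-9 — rises to the nucleus.
Coda: /h/ is a voiceless fricative (sonority 3), /g/ is a voiced stop (sonority 2), /t/ is a voiceless plosive (sonority 1).
Coda profile 9-3-2-1 — falls from the nucleus.

yes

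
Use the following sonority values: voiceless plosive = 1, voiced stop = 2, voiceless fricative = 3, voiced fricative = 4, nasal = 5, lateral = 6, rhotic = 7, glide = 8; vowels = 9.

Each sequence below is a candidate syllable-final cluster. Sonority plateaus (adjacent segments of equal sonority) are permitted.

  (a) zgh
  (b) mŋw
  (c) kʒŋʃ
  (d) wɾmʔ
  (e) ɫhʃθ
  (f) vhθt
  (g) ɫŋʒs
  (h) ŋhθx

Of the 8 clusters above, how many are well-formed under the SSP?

(a) 4-2-3 → violates
(b) 5-5-8 → violates
(c) 1-4-5-3 → violates
(d) 8-7-5-1 → obeys
(e) 6-3-3-3 → obeys
(f) 4-3-3-1 → obeys
(g) 6-5-4-3 → obeys
(h) 5-3-3-3 → obeys

5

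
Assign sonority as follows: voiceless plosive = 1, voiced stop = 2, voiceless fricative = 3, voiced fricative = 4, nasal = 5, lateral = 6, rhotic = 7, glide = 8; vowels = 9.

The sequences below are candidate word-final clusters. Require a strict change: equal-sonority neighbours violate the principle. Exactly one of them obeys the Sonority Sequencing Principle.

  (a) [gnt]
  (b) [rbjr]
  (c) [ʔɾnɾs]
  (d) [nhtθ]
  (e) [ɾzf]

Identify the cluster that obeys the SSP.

(a) [gnt]: profile 2-5-1 — violates.
(b) [rbjr]: profile 7-2-8-7 — violates.
(c) [ʔɾnɾs]: profile 1-7-5-7-3 — violates.
(d) [nhtθ]: profile 5-3-1-3 — violates.
(e) [ɾzf]: profile 7-4-3 — obeys.

e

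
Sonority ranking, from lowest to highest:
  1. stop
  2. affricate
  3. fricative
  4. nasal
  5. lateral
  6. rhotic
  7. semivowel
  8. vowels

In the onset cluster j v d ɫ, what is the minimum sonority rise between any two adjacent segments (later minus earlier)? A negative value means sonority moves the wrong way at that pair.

-4

/j/ — semivowel, sonority 7.
/v/ — fricative, sonority 3.
/d/ — stop, sonority 1.
/ɫ/ — lateral, sonority 5.
/j/→/v/: change -4.
/v/→/d/: change -2.
/d/→/ɫ/: change +4.
Minimum = -4.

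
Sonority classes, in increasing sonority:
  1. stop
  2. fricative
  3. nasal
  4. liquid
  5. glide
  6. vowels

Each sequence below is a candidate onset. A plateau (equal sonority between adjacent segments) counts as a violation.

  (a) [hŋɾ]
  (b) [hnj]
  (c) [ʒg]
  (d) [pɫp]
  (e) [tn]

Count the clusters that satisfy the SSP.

(a) 2-3-4 → obeys
(b) 2-3-5 → obeys
(c) 2-1 → violates
(d) 1-4-1 → violates
(e) 1-3 → obeys

3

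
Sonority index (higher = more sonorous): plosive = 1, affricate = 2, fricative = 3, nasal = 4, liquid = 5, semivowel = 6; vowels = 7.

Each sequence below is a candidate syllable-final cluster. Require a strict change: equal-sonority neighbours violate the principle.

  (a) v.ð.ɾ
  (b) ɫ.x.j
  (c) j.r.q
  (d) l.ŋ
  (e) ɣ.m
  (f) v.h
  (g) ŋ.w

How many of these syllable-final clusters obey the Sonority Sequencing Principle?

2

(a) sonority 3-3-5: ill-formed.
(b) sonority 5-3-6: ill-formed.
(c) sonority 6-5-1: well-formed.
(d) sonority 5-4: well-formed.
(e) sonority 3-4: ill-formed.
(f) sonority 3-3: ill-formed.
(g) sonority 4-6: ill-formed.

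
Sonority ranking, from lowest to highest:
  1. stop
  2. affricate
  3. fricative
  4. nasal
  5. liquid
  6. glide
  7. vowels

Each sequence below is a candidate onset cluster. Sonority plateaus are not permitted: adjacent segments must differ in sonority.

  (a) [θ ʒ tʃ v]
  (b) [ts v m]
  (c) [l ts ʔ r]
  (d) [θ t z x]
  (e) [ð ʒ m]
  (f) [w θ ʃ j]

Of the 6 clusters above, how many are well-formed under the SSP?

(a) 3-3-2-3 → violates
(b) 2-3-4 → obeys
(c) 5-2-1-5 → violates
(d) 3-1-3-3 → violates
(e) 3-3-4 → violates
(f) 6-3-3-6 → violates

1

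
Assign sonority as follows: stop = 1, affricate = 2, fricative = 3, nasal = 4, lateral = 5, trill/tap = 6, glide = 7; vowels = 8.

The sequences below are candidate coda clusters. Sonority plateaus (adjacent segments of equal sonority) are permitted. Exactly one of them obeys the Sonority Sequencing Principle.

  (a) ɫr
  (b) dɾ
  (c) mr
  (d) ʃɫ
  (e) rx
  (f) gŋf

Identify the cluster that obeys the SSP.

(a) 5-6 → violates
(b) 1-6 → violates
(c) 4-6 → violates
(d) 3-5 → violates
(e) 6-3 → obeys
(f) 1-4-3 → violates

e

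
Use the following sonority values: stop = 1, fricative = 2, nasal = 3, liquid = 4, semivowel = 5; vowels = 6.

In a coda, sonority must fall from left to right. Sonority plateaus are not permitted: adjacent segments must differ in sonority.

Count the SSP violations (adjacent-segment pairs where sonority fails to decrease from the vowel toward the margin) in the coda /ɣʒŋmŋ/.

4

/ɣ/ is a fricative (sonority 2).
/ʒ/ is a fricative (sonority 2).
/ŋ/ is a nasal (sonority 3).
/m/ is a nasal (sonority 3).
/ŋ/ is a nasal (sonority 3).
/ɣ/→/ʒ/: 2→2 (plateau) — violation.
/ʒ/→/ŋ/: 2→3 (does not fall) — violation.
/ŋ/→/m/: 3→3 (plateau) — violation.
/m/→/ŋ/: 3→3 (plateau) — violation.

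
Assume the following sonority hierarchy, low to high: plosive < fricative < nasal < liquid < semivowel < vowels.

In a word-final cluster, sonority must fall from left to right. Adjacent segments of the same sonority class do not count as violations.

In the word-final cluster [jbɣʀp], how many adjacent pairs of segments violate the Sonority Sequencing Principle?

2

/j/: semivowel = 5.
/b/: plosive = 1.
/ɣ/: fricative = 2.
/ʀ/: liquid = 4.
/p/: plosive = 1.
/j/→/b/: 5→1 (falls) — ok.
/b/→/ɣ/: 1→2 (does not fall) — violation.
/ɣ/→/ʀ/: 2→4 (does not fall) — violation.
/ʀ/→/p/: 4→1 (falls) — ok.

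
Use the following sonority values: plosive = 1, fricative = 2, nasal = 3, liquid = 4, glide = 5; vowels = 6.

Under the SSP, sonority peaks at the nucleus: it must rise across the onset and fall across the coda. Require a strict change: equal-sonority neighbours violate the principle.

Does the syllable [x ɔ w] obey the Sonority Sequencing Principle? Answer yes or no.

yes

Onset: /x/ is a fricative (sonority 2); then the nucleus /ɔ/ (sonority 6).
Onset profile 2-6 — rises to the nucleus.
Coda: /w/ is a glide (sonority 5).
Coda profile 6-5 — falls from the nucleus.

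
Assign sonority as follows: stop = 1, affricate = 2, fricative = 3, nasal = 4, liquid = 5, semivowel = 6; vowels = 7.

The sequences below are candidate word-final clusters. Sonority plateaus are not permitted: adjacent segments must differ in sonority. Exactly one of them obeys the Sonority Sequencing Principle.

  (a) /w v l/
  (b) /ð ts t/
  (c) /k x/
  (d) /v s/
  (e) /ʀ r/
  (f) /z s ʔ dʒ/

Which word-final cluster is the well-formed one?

b

(a) /w v l/: profile 6-3-5 — violates.
(b) /ð ts t/: profile 3-2-1 — obeys.
(c) /k x/: profile 1-3 — violates.
(d) /v s/: profile 3-3 — violates.
(e) /ʀ r/: profile 5-5 — violates.
(f) /z s ʔ dʒ/: profile 3-3-1-2 — violates.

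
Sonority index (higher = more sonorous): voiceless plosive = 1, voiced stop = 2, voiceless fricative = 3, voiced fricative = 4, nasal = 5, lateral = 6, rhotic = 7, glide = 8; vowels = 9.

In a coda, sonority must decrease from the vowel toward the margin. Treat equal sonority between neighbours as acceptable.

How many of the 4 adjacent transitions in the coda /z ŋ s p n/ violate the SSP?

2

/z/ is a voiced fricative (sonority 4).
/ŋ/ is a nasal (sonority 5).
/s/ is a voiceless fricative (sonority 3).
/p/ is a voiceless plosive (sonority 1).
/n/ is a nasal (sonority 5).
/z/→/ŋ/: 4→5 (does not fall) — violation.
/ŋ/→/s/: 5→3 (falls) — ok.
/s/→/p/: 3→1 (falls) — ok.
/p/→/n/: 1→5 (does not fall) — violation.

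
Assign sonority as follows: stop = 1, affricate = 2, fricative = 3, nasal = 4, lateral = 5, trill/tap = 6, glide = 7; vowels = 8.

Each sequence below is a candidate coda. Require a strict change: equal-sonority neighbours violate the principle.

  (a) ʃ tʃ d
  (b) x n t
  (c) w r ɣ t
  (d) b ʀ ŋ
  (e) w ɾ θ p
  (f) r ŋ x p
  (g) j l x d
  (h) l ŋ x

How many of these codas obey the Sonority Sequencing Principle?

(a) ʃ tʃ d: profile 3-2-1 — obeys.
(b) x n t: profile 3-4-1 — violates.
(c) w r ɣ t: profile 7-6-3-1 — obeys.
(d) b ʀ ŋ: profile 1-6-4 — violates.
(e) w ɾ θ p: profile 7-6-3-1 — obeys.
(f) r ŋ x p: profile 6-4-3-1 — obeys.
(g) j l x d: profile 7-5-3-1 — obeys.
(h) l ŋ x: profile 5-4-3 — obeys.

6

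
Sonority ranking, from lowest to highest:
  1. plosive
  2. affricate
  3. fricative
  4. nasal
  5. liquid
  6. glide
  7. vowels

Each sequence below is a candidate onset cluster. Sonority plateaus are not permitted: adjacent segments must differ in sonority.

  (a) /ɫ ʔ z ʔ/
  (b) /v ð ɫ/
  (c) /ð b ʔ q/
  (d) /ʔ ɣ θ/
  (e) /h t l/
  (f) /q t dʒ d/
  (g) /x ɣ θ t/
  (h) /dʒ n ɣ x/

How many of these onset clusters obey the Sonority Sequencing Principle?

(a) 5-1-3-1 → violates
(b) 3-3-5 → violates
(c) 3-1-1-1 → violates
(d) 1-3-3 → violates
(e) 3-1-5 → violates
(f) 1-1-2-1 → violates
(g) 3-3-3-1 → violates
(h) 2-4-3-3 → violates

0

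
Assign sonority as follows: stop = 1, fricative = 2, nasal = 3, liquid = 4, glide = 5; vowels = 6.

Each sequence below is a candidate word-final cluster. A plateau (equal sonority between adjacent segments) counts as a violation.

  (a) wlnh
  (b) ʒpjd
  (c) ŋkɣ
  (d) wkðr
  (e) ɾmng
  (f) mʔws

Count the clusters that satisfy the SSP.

(a) wlnh: profile 5-4-3-2 — obeys.
(b) ʒpjd: profile 2-1-5-1 — violates.
(c) ŋkɣ: profile 3-1-2 — violates.
(d) wkðr: profile 5-1-2-4 — violates.
(e) ɾmng: profile 4-3-3-1 — violates.
(f) mʔws: profile 3-1-5-2 — violates.

1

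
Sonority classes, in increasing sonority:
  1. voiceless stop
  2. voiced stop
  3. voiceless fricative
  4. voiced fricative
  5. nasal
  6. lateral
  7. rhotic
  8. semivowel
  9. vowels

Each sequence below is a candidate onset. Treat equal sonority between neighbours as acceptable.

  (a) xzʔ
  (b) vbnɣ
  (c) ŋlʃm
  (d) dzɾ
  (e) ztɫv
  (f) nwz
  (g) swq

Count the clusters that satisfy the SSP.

1

(a) 3-4-1 → violates
(b) 4-2-5-4 → violates
(c) 5-6-3-5 → violates
(d) 2-4-7 → obeys
(e) 4-1-6-4 → violates
(f) 5-8-4 → violates
(g) 3-8-1 → violates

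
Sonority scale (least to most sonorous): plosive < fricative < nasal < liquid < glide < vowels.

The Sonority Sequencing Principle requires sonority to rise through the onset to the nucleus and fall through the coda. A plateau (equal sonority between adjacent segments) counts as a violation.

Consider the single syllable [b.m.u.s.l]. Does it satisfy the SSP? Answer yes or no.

no

Onset: /b/ is a plosive (sonority 1), /m/ is a nasal (sonority 3); then the nucleus /u/ (sonority 6).
Onset profile 1-3-6 — rises to the nucleus.
Coda: /s/ is a fricative (sonority 2), /l/ is a liquid (sonority 4).
Coda profile 6-2-4 — does not strictly fall throughout.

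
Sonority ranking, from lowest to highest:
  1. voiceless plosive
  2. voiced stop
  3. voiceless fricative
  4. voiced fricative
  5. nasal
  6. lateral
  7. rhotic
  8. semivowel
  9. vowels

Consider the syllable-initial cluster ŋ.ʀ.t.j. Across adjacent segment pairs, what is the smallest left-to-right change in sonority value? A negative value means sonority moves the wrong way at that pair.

/ŋ/ — nasal, sonority 5.
/ʀ/ — rhotic, sonority 7.
/t/ — voiceless plosive, sonority 1.
/j/ — semivowel, sonority 8.
/ŋ/→/ʀ/: change +2.
/ʀ/→/t/: change -6.
/t/→/j/: change +7.
Minimum = -6.

-6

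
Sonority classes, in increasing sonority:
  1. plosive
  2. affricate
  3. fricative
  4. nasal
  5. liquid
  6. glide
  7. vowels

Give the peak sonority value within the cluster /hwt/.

6

/h/: fricative = 3.
/w/: glide = 6.
/t/: plosive = 1.
The maximum is 6.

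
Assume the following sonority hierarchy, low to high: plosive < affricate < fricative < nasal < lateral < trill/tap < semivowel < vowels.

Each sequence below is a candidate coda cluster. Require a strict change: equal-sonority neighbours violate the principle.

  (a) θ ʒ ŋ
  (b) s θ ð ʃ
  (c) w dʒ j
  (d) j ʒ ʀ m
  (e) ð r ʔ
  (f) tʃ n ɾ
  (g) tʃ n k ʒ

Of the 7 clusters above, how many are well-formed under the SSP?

(a) θ ʒ ŋ: profile 3-3-4 — violates.
(b) s θ ð ʃ: profile 3-3-3-3 — violates.
(c) w dʒ j: profile 7-2-7 — violates.
(d) j ʒ ʀ m: profile 7-3-6-4 — violates.
(e) ð r ʔ: profile 3-6-1 — violates.
(f) tʃ n ɾ: profile 2-4-6 — violates.
(g) tʃ n k ʒ: profile 2-4-1-3 — violates.

0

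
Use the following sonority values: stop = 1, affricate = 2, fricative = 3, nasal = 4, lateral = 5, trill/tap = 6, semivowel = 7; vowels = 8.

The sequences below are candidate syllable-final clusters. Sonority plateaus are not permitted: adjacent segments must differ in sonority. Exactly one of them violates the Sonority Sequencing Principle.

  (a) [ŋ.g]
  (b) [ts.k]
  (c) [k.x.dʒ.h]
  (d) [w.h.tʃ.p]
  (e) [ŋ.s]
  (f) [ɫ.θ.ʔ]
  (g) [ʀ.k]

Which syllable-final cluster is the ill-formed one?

c

(a) [ŋ.g]: profile 4-1 — obeys.
(b) [ts.k]: profile 2-1 — obeys.
(c) [k.x.dʒ.h]: profile 1-3-2-3 — violates.
(d) [w.h.tʃ.p]: profile 7-3-2-1 — obeys.
(e) [ŋ.s]: profile 4-3 — obeys.
(f) [ɫ.θ.ʔ]: profile 5-3-1 — obeys.
(g) [ʀ.k]: profile 6-1 — obeys.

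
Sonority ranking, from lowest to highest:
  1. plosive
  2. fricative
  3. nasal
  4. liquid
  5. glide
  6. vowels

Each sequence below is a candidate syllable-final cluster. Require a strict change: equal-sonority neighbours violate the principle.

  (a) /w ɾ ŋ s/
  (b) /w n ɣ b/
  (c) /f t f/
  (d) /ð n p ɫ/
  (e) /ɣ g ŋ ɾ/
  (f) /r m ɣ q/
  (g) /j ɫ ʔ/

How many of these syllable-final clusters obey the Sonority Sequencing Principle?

(a) /w ɾ ŋ s/: profile 5-4-3-2 — obeys.
(b) /w n ɣ b/: profile 5-3-2-1 — obeys.
(c) /f t f/: profile 2-1-2 — violates.
(d) /ð n p ɫ/: profile 2-3-1-4 — violates.
(e) /ɣ g ŋ ɾ/: profile 2-1-3-4 — violates.
(f) /r m ɣ q/: profile 4-3-2-1 — obeys.
(g) /j ɫ ʔ/: profile 5-4-1 — obeys.

4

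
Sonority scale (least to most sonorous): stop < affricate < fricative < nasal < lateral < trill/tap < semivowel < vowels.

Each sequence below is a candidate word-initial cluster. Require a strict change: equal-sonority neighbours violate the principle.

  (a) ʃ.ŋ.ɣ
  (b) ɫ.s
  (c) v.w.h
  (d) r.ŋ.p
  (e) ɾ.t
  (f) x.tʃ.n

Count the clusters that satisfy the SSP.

(a) sonority 3-4-3: ill-formed.
(b) sonority 5-3: ill-formed.
(c) sonority 3-7-3: ill-formed.
(d) sonority 6-4-1: ill-formed.
(e) sonority 6-1: ill-formed.
(f) sonority 3-2-4: ill-formed.

0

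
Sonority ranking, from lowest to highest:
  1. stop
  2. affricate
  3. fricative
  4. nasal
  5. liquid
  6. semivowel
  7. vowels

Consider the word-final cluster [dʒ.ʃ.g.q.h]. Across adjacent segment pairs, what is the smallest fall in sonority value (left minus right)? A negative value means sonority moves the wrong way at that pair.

-2

/dʒ/ — affricate, sonority 2.
/ʃ/ — fricative, sonority 3.
/g/ — stop, sonority 1.
/q/ — stop, sonority 1.
/h/ — fricative, sonority 3.
/dʒ/→/ʃ/: change -1.
/ʃ/→/g/: change +2.
/g/→/q/: change +0.
/q/→/h/: change -2.
Minimum = -2.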